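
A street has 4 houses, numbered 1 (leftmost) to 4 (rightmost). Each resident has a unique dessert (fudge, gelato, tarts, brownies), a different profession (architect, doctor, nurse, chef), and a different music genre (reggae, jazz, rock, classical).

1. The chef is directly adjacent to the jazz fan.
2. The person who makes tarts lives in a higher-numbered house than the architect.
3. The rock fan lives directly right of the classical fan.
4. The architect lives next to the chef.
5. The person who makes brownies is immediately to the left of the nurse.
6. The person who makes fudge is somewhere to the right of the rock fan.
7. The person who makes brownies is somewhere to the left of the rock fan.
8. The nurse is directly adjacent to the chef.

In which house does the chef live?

The person who makes brownies is narrowed to house 1 or 2; consider each.
Placing it in house 1 leads to a contradiction, so it's in house 2.
From clue 5, the nurse must be in house 3.
From clue 7, the rock fan must be in house 3.
So house 1 gets gelato for dessert.
The chef is in house 2 (clue 1).
Clue 1 places the jazz fan in house 1.
Clue 3: the classical fan is in house 2.
Clue 4 places the architect in house 1.
Clue 6 places the person who makes fudge in house 4.
That leaves tarts as the dessert for house 3.
That leaves doctor as the profession for house 4.
House 4's music genre must be reggae (nothing else left).
So: house 1 = gelato/architect/jazz, house 2 = brownies/chef/classical, house 3 = tarts/nurse/rock, house 4 = fudge/doctor/reggae.

2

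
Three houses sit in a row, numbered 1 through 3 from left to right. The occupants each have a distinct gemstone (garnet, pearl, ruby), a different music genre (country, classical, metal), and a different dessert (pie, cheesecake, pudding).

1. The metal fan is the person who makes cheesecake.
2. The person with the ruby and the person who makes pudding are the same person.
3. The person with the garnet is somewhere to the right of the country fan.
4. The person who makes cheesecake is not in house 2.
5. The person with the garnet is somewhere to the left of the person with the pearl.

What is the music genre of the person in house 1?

Clue 5 places the person with the garnet in house 2.
By clue 5, the person with the pearl is in house 3.
That leaves ruby as the gemstone for house 1.
Clue 2: the person who makes pudding is in house 1.
By clue 3, the country fan is in house 1.
So house 2 gets classical for music genre.
House 3's music genre must be metal (nothing else left).
House 2's dessert must be pie (nothing else left).
That leaves cheesecake as the dessert for house 3.
So: house 1 = ruby/country/pudding, house 2 = garnet/classical/pie, house 3 = pearl/metal/cheesecake.

country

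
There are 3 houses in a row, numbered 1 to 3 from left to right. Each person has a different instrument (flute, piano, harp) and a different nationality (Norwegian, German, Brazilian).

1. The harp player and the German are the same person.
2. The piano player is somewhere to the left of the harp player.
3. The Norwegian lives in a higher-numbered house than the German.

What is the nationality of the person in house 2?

German

Clue 1: the harp player is in house 2.
Clue 1: the German is in house 2.
From clue 2, the piano player must be in house 1.
Clue 3: the Norwegian is in house 3.
That leaves flute as the instrument for house 3.
So house 1 gets Brazilian for nationality.
So: house 1 = piano/Brazilian, house 2 = harp/German, house 3 = flute/Norwegian.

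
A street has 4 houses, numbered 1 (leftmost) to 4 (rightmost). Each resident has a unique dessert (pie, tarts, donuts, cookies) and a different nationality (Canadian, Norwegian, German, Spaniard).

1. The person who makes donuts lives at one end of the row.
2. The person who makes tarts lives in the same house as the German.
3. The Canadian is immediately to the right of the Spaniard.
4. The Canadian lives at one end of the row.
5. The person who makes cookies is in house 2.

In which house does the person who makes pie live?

The Canadian is in house 4 (clue 4).
From clue 5, the person who makes cookies must be in house 2.
By clue 3, the Spaniard is in house 3.
So house 2 gets Norwegian for nationality.
By clue 2, the person who makes tarts is in house 1.
So house 3 gets pie for dessert.
So house 4 gets donuts for dessert.
The only nationality still possible for house 1 is German.
So: house 1 = tarts/German, house 2 = cookies/Norwegian, house 3 = pie/Spaniard, house 4 = donuts/Canadian.

3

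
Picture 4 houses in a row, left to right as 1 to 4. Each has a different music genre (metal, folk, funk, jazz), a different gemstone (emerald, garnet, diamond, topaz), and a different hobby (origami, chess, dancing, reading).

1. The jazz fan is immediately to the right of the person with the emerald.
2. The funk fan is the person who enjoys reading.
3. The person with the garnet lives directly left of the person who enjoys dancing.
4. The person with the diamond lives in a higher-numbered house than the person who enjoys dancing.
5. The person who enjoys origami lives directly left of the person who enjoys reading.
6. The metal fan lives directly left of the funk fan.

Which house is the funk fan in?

The person with the diamond is narrowed to house 3 or 4; consider each.
Placing it in house 3 leads to a contradiction, so it's in house 4.
The person with the garnet is narrowed to house 1 or 2; consider each.
Placing it in house 1 leads to a contradiction, so it's in house 2.
Clue 3: the person who enjoys dancing is in house 3.
Clue 5: the person who enjoys origami is in house 1.
By clue 5, the person who enjoys reading is in house 2.
The only hobby still possible for house 4 is chess.
Clue 2 places the funk fan in house 2.
From clue 6, the metal fan must be in house 1.
So house 3 gets folk for music genre.
House 4's music genre must be jazz (nothing else left).
The person with the emerald is in house 3 (clue 1).
The only gemstone still possible for house 1 is topaz.
So: house 1 = metal/topaz/origami, house 2 = funk/garnet/reading, house 3 = folk/emerald/dancing, house 4 = jazz/diamond/chess.

2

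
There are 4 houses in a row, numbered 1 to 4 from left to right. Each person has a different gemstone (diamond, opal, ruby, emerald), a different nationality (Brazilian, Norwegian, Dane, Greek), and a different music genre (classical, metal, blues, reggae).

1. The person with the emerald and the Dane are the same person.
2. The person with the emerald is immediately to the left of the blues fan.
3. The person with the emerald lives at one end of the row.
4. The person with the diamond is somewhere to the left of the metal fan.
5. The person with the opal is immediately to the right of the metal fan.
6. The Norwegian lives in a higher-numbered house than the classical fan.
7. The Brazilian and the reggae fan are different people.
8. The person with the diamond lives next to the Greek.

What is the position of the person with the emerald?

1

Clue 3 places the person with the emerald in house 1.
From clue 1, the Dane must be in house 1.
The blues fan is in house 2 (clue 2).
Clue 4: the person with the diamond is in house 2.
From clue 4, the metal fan must be in house 3.
The person with the opal is in house 4 (clue 5).
House 3 gemstone: only ruby fits.
House 3's nationality must be Greek (nothing else left).
That leaves reggae as the music genre for house 4.
The Brazilian is in house 2 (clue 7).
House 4's nationality must be Norwegian (nothing else left).
That leaves classical as the music genre for house 1.
So: house 1 = emerald/Dane/classical, house 2 = diamond/Brazilian/blues, house 3 = ruby/Greek/metal, house 4 = opal/Norwegian/reggae.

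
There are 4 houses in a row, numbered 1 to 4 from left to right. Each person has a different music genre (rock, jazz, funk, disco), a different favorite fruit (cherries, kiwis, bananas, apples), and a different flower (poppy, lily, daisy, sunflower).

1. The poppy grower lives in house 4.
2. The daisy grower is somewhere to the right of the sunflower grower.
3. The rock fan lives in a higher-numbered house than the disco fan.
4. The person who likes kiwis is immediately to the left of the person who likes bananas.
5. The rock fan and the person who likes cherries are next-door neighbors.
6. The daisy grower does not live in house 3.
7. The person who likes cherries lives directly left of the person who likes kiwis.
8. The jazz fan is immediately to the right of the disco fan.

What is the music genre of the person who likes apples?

The poppy grower is in house 4 (clue 1).
House 2 flower: only daisy fits.
Clue 2: the sunflower grower is in house 1.
The only flower still possible for house 3 is lily.
That leaves funk as the music genre for house 4.
The only music genre still possible for house 1 is disco.
Clue 8: the jazz fan is in house 2.
House 3's music genre must be rock (nothing else left).
Clue 5 places the person who likes cherries in house 2.
The person who likes kiwis is in house 3 (clue 7).
The only favorite fruit still possible for house 1 is apples.
So house 4 gets bananas for favorite fruit.
So: house 1 = disco/apples/sunflower, house 2 = jazz/cherries/daisy, house 3 = rock/kiwis/lily, house 4 = funk/bananas/poppy.

disco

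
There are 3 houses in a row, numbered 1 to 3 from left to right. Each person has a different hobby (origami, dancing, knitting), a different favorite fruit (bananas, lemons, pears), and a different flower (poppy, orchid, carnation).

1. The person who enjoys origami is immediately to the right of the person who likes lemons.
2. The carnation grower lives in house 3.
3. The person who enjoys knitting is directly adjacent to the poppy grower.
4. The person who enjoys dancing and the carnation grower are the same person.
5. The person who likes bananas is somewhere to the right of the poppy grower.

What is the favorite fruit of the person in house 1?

lemons

From clue 2, the carnation grower must be in house 3.
By clue 4, the person who enjoys dancing is in house 3.
So house 1 gets knitting for hobby.
That leaves origami as the hobby for house 2.
The person who likes lemons is in house 1 (clue 1).
The poppy grower is in house 2 (clue 3).
From clue 5, the person who likes bananas must be in house 3.
That leaves pears as the favorite fruit for house 2.
House 1's flower must be orchid (nothing else left).
So: house 1 = knitting/lemons/orchid, house 2 = origami/pears/poppy, house 3 = dancing/bananas/carnation.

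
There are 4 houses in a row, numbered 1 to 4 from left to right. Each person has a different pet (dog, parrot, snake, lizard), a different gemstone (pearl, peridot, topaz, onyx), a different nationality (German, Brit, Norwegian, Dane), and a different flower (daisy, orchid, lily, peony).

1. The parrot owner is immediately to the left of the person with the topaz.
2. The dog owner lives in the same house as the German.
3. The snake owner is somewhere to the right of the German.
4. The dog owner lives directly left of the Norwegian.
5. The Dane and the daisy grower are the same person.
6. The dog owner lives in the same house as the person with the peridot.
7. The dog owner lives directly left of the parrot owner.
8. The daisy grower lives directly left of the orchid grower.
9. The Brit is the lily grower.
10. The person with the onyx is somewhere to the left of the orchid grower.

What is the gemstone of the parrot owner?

House 4's nationality must be Brit (nothing else left).
Clue 9: the lily grower is in house 4.
The only nationality still possible for house 3 is Norwegian.
From clue 4, the dog owner must be in house 2.
The person with the peridot is in house 2 (clue 6).
Clue 7 places the parrot owner in house 3.
So house 1 gets lizard for pet.
House 4's pet must be snake (nothing else left).
House 1's gemstone must be onyx (nothing else left).
From clue 1, the person with the topaz must be in house 4.
By clue 2, the German is in house 2.
House 3's gemstone must be pearl (nothing else left).
House 1's nationality must be Dane (nothing else left).
The daisy grower is in house 1 (clue 5).
The orchid grower is in house 2 (clue 8).
That leaves peony as the flower for house 3.
So: house 1 = lizard/onyx/Dane/daisy, house 2 = dog/peridot/German/orchid, house 3 = parrot/pearl/Norwegian/peony, house 4 = snake/topaz/Brit/lily.

pearl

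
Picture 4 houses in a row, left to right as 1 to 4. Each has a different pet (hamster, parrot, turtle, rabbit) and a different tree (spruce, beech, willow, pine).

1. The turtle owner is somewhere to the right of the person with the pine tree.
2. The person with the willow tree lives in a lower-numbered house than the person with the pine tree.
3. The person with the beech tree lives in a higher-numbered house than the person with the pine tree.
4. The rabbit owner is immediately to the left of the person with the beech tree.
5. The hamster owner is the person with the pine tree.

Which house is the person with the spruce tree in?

3

That leaves parrot as the pet for house 1.
That leaves turtle as the pet for house 4.
The hamster owner is narrowed to house 2 or 3; consider each.
Placing it in house 3 leads to a contradiction, so it's in house 2.
From clue 5, the person with the pine tree must be in house 2.
That leaves rabbit as the pet for house 3.
By clue 4, the person with the beech tree is in house 4.
The only tree still possible for house 1 is willow.
That leaves spruce as the tree for house 3.
So: house 1 = parrot/willow, house 2 = hamster/pine, house 3 = rabbit/spruce, house 4 = turtle/beech.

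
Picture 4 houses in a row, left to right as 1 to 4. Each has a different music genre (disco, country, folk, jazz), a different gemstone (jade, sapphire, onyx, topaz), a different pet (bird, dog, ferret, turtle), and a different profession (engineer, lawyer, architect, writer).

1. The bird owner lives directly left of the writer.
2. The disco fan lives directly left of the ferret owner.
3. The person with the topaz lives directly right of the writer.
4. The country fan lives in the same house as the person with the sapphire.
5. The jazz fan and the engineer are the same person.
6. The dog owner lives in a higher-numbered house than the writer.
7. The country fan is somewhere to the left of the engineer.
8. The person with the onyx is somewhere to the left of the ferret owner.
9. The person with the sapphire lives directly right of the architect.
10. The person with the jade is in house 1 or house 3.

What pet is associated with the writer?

ferret

House 4 gemstone: only topaz fits.
From clue 3, the writer must be in house 3.
Clue 6 places the dog owner in house 4.
Clue 1: the bird owner is in house 2.
The jazz fan is in house 4 (clue 5).
So house 1 gets turtle for pet.
House 3's pet must be ferret (nothing else left).
So house 4 gets engineer for profession.
The disco fan is in house 2 (clue 2).
House 1's music genre must be folk (nothing else left).
The only music genre still possible for house 3 is country.
Clue 4: the person with the sapphire is in house 3.
By clue 9, the architect is in house 2.
House 2's gemstone must be onyx (nothing else left).
House 1 profession: only lawyer fits.
The only gemstone still possible for house 1 is jade.
So: house 1 = folk/jade/turtle/lawyer, house 2 = disco/onyx/bird/architect, house 3 = country/sapphire/ferret/writer, house 4 = jazz/topaz/dog/engineer.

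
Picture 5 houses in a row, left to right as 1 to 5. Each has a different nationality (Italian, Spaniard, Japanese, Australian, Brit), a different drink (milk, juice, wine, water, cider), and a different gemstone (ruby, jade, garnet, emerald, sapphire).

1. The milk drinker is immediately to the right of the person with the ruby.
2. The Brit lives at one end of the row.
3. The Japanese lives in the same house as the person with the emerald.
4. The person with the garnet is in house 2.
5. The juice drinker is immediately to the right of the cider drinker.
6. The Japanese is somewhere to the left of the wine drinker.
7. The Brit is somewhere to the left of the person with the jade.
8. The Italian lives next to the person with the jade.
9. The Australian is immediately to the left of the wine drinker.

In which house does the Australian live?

By clue 4, the person with the garnet is in house 2.
By clue 7, the Brit is in house 1.
The Australian is narrowed to house 3 or 4; consider each.
Placing it in house 3 leads to a contradiction, so it's in house 4.
By clue 9, the wine drinker is in house 5.
By clue 3, the person with the emerald is in house 3.
House 3 nationality: only Japanese fits.
The only gemstone still possible for house 5 is sapphire.
The milk drinker is in house 2 (clue 1).
The Italian is in house 5 (clue 8).
So house 2 gets Spaniard for nationality.
The only gemstone still possible for house 1 is ruby.
So house 4 gets jade for gemstone.
By clue 5, the juice drinker is in house 4.
Clue 5 places the cider drinker in house 3.
House 1 drink: only water fits.
So: house 1 = Brit/water/ruby, house 2 = Spaniard/milk/garnet, house 3 = Japanese/cider/emerald, house 4 = Australian/juice/jade, house 5 = Italian/wine/sapphire.

4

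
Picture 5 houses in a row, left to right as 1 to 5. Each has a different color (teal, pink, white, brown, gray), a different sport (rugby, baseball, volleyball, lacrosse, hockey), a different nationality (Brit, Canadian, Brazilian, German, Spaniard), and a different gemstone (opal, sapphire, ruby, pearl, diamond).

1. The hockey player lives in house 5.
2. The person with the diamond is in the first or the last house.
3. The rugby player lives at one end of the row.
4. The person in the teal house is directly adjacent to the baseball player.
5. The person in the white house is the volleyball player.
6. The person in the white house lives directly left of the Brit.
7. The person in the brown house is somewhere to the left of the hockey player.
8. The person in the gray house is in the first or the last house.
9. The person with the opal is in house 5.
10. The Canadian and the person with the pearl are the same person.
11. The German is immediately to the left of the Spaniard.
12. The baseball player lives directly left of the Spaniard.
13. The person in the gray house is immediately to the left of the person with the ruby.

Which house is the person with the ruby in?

Clue 1: the hockey player is in house 5.
Clue 9: the person with the opal is in house 5.
Clue 13 places the person in the gray house in house 1.
Clue 13: the person with the ruby is in house 2.
The only gemstone still possible for house 1 is diamond.
House 1's sport must be rugby (nothing else left).
The only nationality still possible for house 1 is Brazilian.
The only nationality still possible for house 2 is German.
Clue 11 places the Spaniard in house 3.
The baseball player is in house 2 (clue 12).
So house 5 gets Brit for nationality.
From clue 4, the person in the teal house must be in house 3.
The person in the white house is in house 4 (clue 6).
Clue 10: the person with the pearl is in house 4.
House 2's color must be brown (nothing else left).
That leaves pink as the color for house 5.
That leaves Canadian as the nationality for house 4.
House 3 gemstone: only sapphire fits.
From clue 5, the volleyball player must be in house 4.
So house 3 gets lacrosse for sport.
So: house 1 = gray/rugby/Brazilian/diamond, house 2 = brown/baseball/German/ruby, house 3 = teal/lacrosse/Spaniard/sapphire, house 4 = white/volleyball/Canadian/pearl, house 5 = pink/hockey/Brit/opal.

2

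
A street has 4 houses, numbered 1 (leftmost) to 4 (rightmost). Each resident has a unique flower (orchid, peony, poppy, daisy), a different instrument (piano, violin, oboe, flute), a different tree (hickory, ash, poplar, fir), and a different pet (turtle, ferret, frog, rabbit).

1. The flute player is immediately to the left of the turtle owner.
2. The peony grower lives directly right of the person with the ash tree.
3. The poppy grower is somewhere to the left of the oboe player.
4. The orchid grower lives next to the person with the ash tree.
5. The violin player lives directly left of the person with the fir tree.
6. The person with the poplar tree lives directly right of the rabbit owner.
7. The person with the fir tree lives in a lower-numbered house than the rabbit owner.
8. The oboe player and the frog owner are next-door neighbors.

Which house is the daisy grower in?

Clue 7: the person with the fir tree is in house 2.
By clue 7, the rabbit owner is in house 3.
Clue 5 places the violin player in house 1.
From clue 6, the person with the poplar tree must be in house 4.
That leaves flute as the instrument for house 3.
House 4's instrument must be piano (nothing else left).
Clue 1: the turtle owner is in house 4.
From clue 3, the poppy grower must be in house 1.
From clue 8, the frog owner must be in house 1.
That leaves daisy as the flower for house 3.
So house 2 gets oboe for instrument.
So house 2 gets ferret for pet.
The orchid grower is narrowed to house 2 or 4; consider each.
Placing it in house 4 leads to a contradiction, so it's in house 2.
House 4's flower must be peony (nothing else left).
Clue 2: the person with the ash tree is in house 3.
House 1 tree: only hickory fits.
So: house 1 = poppy/violin/hickory/frog, house 2 = orchid/oboe/fir/ferret, house 3 = daisy/flute/ash/rabbit, house 4 = peony/piano/poplar/turtle.

3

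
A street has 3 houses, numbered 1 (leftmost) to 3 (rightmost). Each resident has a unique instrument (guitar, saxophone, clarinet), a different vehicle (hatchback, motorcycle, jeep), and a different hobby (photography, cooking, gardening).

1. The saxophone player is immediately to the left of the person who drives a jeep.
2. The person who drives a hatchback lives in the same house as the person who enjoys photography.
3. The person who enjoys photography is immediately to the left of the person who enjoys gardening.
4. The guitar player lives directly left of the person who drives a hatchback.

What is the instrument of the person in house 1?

So house 3 gets clarinet for instrument.
That leaves motorcycle as the vehicle for house 1.
Clue 2 places the person who drives a hatchback in house 2.
By clue 2, the person who enjoys photography is in house 2.
By clue 3, the person who enjoys gardening is in house 3.
The guitar player is in house 1 (clue 4).
The only instrument still possible for house 2 is saxophone.
The only vehicle still possible for house 3 is jeep.
The only hobby still possible for house 1 is cooking.
So: house 1 = guitar/motorcycle/cooking, house 2 = saxophone/hatchback/photography, house 3 = clarinet/jeep/gardening.

guitar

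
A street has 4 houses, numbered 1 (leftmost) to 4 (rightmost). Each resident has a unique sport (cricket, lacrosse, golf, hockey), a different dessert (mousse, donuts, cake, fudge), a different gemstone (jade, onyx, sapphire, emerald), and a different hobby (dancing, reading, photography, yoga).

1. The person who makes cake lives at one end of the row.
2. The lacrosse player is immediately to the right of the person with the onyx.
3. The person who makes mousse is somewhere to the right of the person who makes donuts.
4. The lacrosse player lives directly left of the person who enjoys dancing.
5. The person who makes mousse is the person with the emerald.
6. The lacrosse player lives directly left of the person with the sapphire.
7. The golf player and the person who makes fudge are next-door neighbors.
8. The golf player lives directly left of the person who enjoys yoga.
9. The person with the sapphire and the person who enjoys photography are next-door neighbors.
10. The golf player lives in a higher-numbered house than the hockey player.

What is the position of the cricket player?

4

The only sport still possible for house 4 is cricket.
The only hobby still possible for house 1 is reading.
That leaves hockey as the sport for house 1.
House 2 hobby: only photography fits.
The person with the sapphire is in house 3 (clue 9).
From clue 6, the lacrosse player must be in house 2.
House 3's sport must be golf (nothing else left).
From clue 2, the person with the onyx must be in house 1.
Clue 4 places the person who enjoys dancing in house 3.
The person who enjoys yoga is in house 4 (clue 8).
The only dessert still possible for house 3 is donuts.
Clue 3 places the person who makes mousse in house 4.
The person with the emerald is in house 4 (clue 5).
House 1's dessert must be cake (nothing else left).
The only dessert still possible for house 2 is fudge.
House 2 gemstone: only jade fits.
So: house 1 = hockey/cake/onyx/reading, house 2 = lacrosse/fudge/jade/photography, house 3 = golf/donuts/sapphire/dancing, house 4 = cricket/mousse/emerald/yoga.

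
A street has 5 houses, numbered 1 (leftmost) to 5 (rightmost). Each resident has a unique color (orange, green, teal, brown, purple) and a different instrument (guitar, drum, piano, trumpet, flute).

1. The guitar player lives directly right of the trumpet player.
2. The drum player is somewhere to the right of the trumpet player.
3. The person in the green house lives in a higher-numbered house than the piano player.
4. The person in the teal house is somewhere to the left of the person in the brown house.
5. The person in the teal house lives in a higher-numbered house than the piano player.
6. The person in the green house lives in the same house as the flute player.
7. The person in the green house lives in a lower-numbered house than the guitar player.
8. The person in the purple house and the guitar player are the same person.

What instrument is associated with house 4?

guitar

The only color still possible for house 1 is orange.
So house 1 gets piano for instrument.
The person in the brown house is narrowed to house 3 or 4 or 5; consider each.
Placing it in house 3 and house 4 leads to a contradiction, so it's in house 5.
So house 5 gets drum for instrument.
The only instrument still possible for house 4 is guitar.
By clue 1, the trumpet player is in house 3.
From clue 8, the person in the purple house must be in house 4.
House 2's instrument must be flute (nothing else left).
Clue 6: the person in the green house is in house 2.
House 3 color: only teal fits.
So: house 1 = orange/piano, house 2 = green/flute, house 3 = teal/trumpet, house 4 = purple/guitar, house 5 = brown/drum.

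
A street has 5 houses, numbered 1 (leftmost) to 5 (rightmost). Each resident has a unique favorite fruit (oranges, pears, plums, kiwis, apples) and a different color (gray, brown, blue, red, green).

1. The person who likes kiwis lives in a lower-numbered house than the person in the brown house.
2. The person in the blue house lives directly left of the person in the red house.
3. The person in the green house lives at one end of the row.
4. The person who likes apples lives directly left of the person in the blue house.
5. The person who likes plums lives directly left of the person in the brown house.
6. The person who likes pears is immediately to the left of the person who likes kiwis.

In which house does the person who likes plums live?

4

The only favorite fruit still possible for house 5 is oranges.
The person in the green house is narrowed to house 1 or 5; consider each.
Placing it in house 5 leads to a contradiction, so it's in house 1.
The person who likes apples is narrowed to house 1 or 2 or 3; consider each.
Placing it in house 2 and house 3 leads to a contradiction, so it's in house 1.
Clue 4: the person in the blue house is in house 2.
From clue 2, the person in the red house must be in house 3.
House 2's favorite fruit must be pears (nothing else left).
From clue 6, the person who likes kiwis must be in house 3.
House 4's favorite fruit must be plums (nothing else left).
The person in the brown house is in house 5 (clue 5).
House 4's color must be gray (nothing else left).
So: house 1 = apples/green, house 2 = pears/blue, house 3 = kiwis/red, house 4 = plums/gray, house 5 = oranges/brown.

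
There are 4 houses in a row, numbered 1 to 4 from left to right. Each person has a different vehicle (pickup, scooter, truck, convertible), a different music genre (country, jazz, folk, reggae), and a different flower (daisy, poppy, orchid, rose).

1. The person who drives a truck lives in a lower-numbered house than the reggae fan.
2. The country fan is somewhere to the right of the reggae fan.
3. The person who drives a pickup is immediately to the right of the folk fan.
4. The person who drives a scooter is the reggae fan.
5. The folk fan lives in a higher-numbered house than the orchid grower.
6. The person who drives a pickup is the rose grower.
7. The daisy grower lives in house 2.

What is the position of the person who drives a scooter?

2

Clue 7: the daisy grower is in house 2.
House 1 music genre: only jazz fits.
House 4's music genre must be country (nothing else left).
So house 1 gets orchid for flower.
The person who drives a pickup is narrowed to house 3 or 4; consider each.
Placing it in house 3 leads to a contradiction, so it's in house 4.
From clue 3, the folk fan must be in house 3.
Clue 6: the rose grower is in house 4.
So house 2 gets reggae for music genre.
House 3's flower must be poppy (nothing else left).
By clue 1, the person who drives a truck is in house 1.
The person who drives a scooter is in house 2 (clue 4).
That leaves convertible as the vehicle for house 3.
So: house 1 = truck/jazz/orchid, house 2 = scooter/reggae/daisy, house 3 = convertible/folk/poppy, house 4 = pickup/country/rose.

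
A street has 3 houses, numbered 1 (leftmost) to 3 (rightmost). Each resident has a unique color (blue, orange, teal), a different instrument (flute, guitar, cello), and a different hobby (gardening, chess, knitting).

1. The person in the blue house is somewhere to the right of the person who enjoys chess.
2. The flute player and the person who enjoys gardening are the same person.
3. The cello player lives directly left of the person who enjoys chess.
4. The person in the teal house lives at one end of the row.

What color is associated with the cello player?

By clue 3, the cello player is in house 1.
From clue 3, the person who enjoys chess must be in house 2.
Clue 1 places the person in the blue house in house 3.
By clue 2, the flute player is in house 3.
The person who enjoys gardening is in house 3 (clue 2).
The only color still possible for house 1 is teal.
House 2 color: only orange fits.
The only instrument still possible for house 2 is guitar.
House 1's hobby must be knitting (nothing else left).
So: house 1 = teal/cello/knitting, house 2 = orange/guitar/chess, house 3 = blue/flute/gardening.

teal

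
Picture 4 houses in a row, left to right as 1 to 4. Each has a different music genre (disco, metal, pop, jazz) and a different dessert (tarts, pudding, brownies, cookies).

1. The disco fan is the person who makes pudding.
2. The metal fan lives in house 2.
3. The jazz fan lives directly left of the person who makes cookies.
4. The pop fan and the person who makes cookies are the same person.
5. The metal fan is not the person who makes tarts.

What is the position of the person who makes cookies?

The metal fan is in house 2 (clue 2).
From clue 4, the pop fan must be in house 4.
From clue 4, the person who makes cookies must be in house 4.
House 2's dessert must be brownies (nothing else left).
Clue 3 places the jazz fan in house 3.
That leaves disco as the music genre for house 1.
From clue 1, the person who makes pudding must be in house 1.
So house 3 gets tarts for dessert.
So: house 1 = disco/pudding, house 2 = metal/brownies, house 3 = jazz/tarts, house 4 = pop/cookies.

4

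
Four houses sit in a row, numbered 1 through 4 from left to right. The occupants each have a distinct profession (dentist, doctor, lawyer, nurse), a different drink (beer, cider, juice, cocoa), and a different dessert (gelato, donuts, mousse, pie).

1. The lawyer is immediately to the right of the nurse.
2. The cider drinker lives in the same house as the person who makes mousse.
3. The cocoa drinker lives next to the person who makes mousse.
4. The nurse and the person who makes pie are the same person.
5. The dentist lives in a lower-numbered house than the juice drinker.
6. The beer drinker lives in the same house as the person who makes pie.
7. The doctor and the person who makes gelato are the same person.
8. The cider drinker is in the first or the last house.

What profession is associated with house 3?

nurse

The cider drinker is narrowed to house 1 or 4; consider each.
Placing it in house 4 leads to a contradiction, so it's in house 1.
By clue 2, the person who makes mousse is in house 1.
Clue 3: the cocoa drinker is in house 2.
The only drink still possible for house 4 is juice.
The person who makes pie is in house 3 (clue 6).
That leaves dentist as the profession for house 1.
House 3's drink must be beer (nothing else left).
From clue 4, the nurse must be in house 3.
House 2 profession: only doctor fits.
House 4's profession must be lawyer (nothing else left).
The person who makes gelato is in house 2 (clue 7).
House 4's dessert must be donuts (nothing else left).
So: house 1 = dentist/cider/mousse, house 2 = doctor/cocoa/gelato, house 3 = nurse/beer/pie, house 4 = lawyer/juice/donuts.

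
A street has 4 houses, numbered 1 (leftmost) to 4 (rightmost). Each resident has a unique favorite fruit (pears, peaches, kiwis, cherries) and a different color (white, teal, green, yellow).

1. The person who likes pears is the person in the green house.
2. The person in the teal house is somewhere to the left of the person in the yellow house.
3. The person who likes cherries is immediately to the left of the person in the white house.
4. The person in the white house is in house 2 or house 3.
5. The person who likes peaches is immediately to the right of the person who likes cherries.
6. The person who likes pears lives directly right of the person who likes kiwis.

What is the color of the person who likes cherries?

teal

The only favorite fruit still possible for house 4 is pears.
That leaves teal as the color for house 1.
By clue 1, the person in the green house is in house 4.
The person who likes kiwis is in house 3 (clue 6).
The only favorite fruit still possible for house 1 is cherries.
That leaves peaches as the favorite fruit for house 2.
By clue 3, the person in the white house is in house 2.
So house 3 gets yellow for color.
So: house 1 = cherries/teal, house 2 = peaches/white, house 3 = kiwis/yellow, house 4 = pears/green.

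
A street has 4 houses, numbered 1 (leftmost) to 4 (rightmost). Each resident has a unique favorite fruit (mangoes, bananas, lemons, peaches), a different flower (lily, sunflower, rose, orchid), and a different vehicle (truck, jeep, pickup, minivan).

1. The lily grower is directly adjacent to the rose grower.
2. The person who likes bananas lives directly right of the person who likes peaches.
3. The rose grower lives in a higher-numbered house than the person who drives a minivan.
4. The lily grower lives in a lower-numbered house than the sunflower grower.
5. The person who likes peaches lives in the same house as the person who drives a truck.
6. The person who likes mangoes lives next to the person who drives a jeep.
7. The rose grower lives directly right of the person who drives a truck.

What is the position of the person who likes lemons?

1

The person who likes bananas is narrowed to house 2 or 3 or 4; consider each.
Placing it in house 2 and house 4 leads to a contradiction, so it's in house 3.
Clue 2 places the person who likes peaches in house 2.
From clue 5, the person who drives a truck must be in house 2.
Clue 7 places the rose grower in house 3.
Clue 1 places the lily grower in house 2.
Clue 3 places the person who drives a minivan in house 1.
Clue 4: the sunflower grower is in house 4.
From clue 6, the person who likes mangoes must be in house 4.
The person who drives a jeep is in house 3 (clue 6).
House 1 favorite fruit: only lemons fits.
That leaves orchid as the flower for house 1.
So house 4 gets pickup for vehicle.
So: house 1 = lemons/orchid/minivan, house 2 = peaches/lily/truck, house 3 = bananas/rose/jeep, house 4 = mangoes/sunflower/pickup.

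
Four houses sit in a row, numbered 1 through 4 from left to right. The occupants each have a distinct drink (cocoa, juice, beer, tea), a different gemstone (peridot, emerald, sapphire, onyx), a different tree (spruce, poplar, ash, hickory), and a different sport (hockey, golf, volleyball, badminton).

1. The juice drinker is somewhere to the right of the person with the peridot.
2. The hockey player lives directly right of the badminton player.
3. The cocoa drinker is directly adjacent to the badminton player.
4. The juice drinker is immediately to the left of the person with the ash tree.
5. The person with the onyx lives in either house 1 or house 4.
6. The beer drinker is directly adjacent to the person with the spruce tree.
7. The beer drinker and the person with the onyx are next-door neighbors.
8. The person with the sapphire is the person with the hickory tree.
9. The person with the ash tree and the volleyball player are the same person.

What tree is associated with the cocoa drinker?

spruce

The beer drinker is narrowed to house 2 or 3; consider each.
Placing it in house 3 leads to a contradiction, so it's in house 2.
From clue 7, the person with the onyx must be in house 1.
The person with the ash tree is in house 4 (clue 4).
By clue 9, the volleyball player is in house 4.
House 3 drink: only juice fits.
House 2 gemstone: only peridot fits.
The only sport still possible for house 1 is golf.
Clue 2: the hockey player is in house 3.
Clue 2 places the badminton player in house 2.
By clue 3, the cocoa drinker is in house 1.
The person with the sapphire is in house 3 (clue 8).
Clue 8 places the person with the hickory tree in house 3.
The only drink still possible for house 4 is tea.
So house 4 gets emerald for gemstone.
The only tree still possible for house 2 is poplar.
So house 1 gets spruce for tree.
So: house 1 = cocoa/onyx/spruce/golf, house 2 = beer/peridot/poplar/badminton, house 3 = juice/sapphire/hickory/hockey, house 4 = tea/emerald/ash/volleyball.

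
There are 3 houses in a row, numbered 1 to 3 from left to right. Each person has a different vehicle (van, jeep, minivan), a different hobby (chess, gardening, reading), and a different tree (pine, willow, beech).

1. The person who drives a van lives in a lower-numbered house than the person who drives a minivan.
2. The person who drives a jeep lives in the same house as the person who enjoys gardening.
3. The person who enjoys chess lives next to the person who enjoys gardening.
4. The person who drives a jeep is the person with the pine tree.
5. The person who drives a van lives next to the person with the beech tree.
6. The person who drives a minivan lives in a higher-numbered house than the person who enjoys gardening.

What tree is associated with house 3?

beech

So house 3 gets minivan for vehicle.
The person who drives a jeep is narrowed to house 1 or 2; consider each.
Placing it in house 2 leads to a contradiction, so it's in house 1.
The person who enjoys gardening is in house 1 (clue 2).
Clue 3 places the person who enjoys chess in house 2.
From clue 4, the person with the pine tree must be in house 1.
So house 2 gets van for vehicle.
So house 3 gets reading for hobby.
From clue 5, the person with the beech tree must be in house 3.
So house 2 gets willow for tree.
So: house 1 = jeep/gardening/pine, house 2 = van/chess/willow, house 3 = minivan/reading/beech.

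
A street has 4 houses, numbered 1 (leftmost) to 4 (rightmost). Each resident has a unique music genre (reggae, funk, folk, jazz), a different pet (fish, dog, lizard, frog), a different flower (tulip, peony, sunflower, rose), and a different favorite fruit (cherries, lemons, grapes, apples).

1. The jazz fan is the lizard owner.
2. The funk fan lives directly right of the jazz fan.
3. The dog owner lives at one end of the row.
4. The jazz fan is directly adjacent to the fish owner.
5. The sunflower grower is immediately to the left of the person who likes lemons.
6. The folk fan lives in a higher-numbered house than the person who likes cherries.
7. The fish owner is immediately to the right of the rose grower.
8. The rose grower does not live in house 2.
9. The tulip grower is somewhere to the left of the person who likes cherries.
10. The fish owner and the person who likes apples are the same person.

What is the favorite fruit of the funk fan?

apples

That leaves peony as the flower for house 4.
That leaves grapes as the favorite fruit for house 1.
The folk fan is narrowed to house 3 or 4; consider each.
Placing it in house 3 leads to a contradiction, so it's in house 4.
By clue 2, the jazz fan is in house 1.
Clue 4 places the fish owner in house 2.
By clue 7, the rose grower is in house 1.
By clue 10, the person who likes apples is in house 2.
House 2's music genre must be funk (nothing else left).
House 3 music genre: only reggae fits.
The only flower still possible for house 3 is sunflower.
House 4's favorite fruit must be lemons (nothing else left).
The lizard owner is in house 1 (clue 1).
House 3's pet must be frog (nothing else left).
House 4 pet: only dog fits.
So house 2 gets tulip for flower.
House 3's favorite fruit must be cherries (nothing else left).
So: house 1 = jazz/lizard/rose/grapes, house 2 = funk/fish/tulip/apples, house 3 = reggae/frog/sunflower/cherries, house 4 = folk/dog/peony/lemons.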